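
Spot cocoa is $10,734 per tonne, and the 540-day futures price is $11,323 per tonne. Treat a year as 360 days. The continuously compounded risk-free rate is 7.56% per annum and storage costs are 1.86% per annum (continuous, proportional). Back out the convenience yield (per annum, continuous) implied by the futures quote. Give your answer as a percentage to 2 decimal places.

5.86%

F = S·e^((r+u−y)T) ⇒ (r+u−y) = ln(F/S)/T
ln(11323/10734) = 0.053420; /T ⇒ 0.035613
y = r + u − ln(F/S)/T = 0.0756 + 0.0186 − 0.035613 = 0.058587
y = 5.86%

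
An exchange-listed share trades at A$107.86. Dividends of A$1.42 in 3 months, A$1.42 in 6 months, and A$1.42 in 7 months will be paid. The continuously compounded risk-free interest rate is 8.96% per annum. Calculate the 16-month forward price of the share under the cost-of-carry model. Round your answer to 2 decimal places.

A$116.93

PV(dividends) I = 1.42·e^(−0.0896·3/12) + 1.42·e^(−0.0896·6/12) + 1.42·e^(−0.0896·7/12)
I = 1.3885 + 1.3578 + 1.3477 = 4.0940
F = (S − I)·e^(rT) = (107.86 − 4.0940) · e^(0.0896·16/12)
= 103.7660 · e^0.119467 = 103.7660 × 1.126896 = A$116.93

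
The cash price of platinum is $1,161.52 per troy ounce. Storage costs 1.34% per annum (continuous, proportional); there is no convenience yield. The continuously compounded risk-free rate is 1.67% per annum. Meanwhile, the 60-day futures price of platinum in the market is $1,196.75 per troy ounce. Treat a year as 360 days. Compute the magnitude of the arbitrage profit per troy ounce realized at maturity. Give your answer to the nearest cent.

$29.39 per troy ounce

Fair futures: F* = S·e^(carry·T), with carry = (r + u) = 0.0167 + 0.0134 = 0.0301
F* = 1161.52 · e^(0.0301 × 60/360) = 1161.52 · e^0.00501667 = 1161.52 × 1.00502927 = $1167.3616
Market $1196.75 > fair $1167.3616: forward overpriced → cash-and-carry (buy spot, short the forward).
At maturity, profit = |F_mkt − F*| = |1196.75 − 1167.3616| = $29.39 per troy ounce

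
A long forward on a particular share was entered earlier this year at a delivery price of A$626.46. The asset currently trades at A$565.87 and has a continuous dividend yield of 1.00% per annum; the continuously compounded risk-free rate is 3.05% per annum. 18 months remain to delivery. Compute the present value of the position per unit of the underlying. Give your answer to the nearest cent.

Current fair forward for the remaining 18 months: F = S·e^((r − q)·T), (r − q) = 0.0305 − 0.0100 = 0.0205
F = 565.87 · e^(0.0205 × 18/12) = 565.87 × 1.031228 = 583.5410
Value of long forward = (F − K)·e^(−rT) = (583.5410 − 626.46) · e^(−0.0305·18/12)
= -42.9190 × 0.955281 = -41.00

-A$41.00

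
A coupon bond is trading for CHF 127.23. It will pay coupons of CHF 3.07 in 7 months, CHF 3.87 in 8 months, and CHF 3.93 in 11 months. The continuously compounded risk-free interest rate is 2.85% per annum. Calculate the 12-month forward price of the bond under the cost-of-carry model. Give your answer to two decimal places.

PV(coupons) I = 3.07·e^(−0.0285·7/12) + 3.87·e^(−0.0285·8/12) + 3.93·e^(−0.0285·11/12)
I = 3.0194 + 3.7972 + 3.8287 = 10.6453
F = (S − I)·e^(rT) = (127.23 − 10.6453) · e^(0.0285·12/12)
= 116.5847 · e^0.028500 = 116.5847 × 1.028910 = CHF 119.96

CHF 119.96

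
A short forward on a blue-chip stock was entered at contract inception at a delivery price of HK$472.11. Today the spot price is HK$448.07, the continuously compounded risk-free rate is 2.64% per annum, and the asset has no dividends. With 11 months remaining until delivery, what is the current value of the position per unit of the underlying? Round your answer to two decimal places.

Current fair forward for the remaining 11 months: F = S·e^(r·T), r = 0.0264
F = 448.07 · e^(0.0264 × 11/12) = 448.07 × 1.024495 = 459.0455
Value of long forward = (F − K)·e^(−rT) = (459.0455 − 472.11) · e^(−0.0264·11/12)
= -13.0645 × 0.976090 = -12.75
Short position value = −(long value) = HK$12.75

HK$12.75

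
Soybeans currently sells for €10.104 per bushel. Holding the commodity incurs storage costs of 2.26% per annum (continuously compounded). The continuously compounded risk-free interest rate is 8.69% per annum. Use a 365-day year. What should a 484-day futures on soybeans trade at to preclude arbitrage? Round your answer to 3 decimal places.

Net carry = r + u − y = 0.0869 + 0.0226 − 0.0000 = 0.1095
F = S·e^((r+u−y)T) = 10.104 · e^(0.1095 × 484/365) = 10.104 · e^0.145200
= 10.104 × 1.156271 = €11.683 per bushel

€11.683 per bushel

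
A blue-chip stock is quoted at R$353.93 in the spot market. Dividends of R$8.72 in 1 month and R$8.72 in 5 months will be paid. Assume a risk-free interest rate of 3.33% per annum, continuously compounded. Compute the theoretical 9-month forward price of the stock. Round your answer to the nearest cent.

PV(dividends) I = 8.72·e^(−0.0333·1/12) + 8.72·e^(−0.0333·5/12)
I = 8.6958 + 8.5998 = 17.2956
F = (S − I)·e^(rT) = (353.93 − 17.2956) · e^(0.0333·9/12)
= 336.6344 · e^0.024975 = 336.6344 × 1.025289 = R$345.15

R$345.15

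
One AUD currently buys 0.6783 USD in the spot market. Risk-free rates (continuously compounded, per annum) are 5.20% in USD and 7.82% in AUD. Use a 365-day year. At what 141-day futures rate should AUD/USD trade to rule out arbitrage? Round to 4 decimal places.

F = S·e^((r_USD − r_AUD)T) = 0.6783 · e^((0.0520 − 0.0782) × 141/365)
= 0.6783 · e^-0.010121 = 0.6783 × 0.989930
F = 0.6715 USD per AUD

0.6715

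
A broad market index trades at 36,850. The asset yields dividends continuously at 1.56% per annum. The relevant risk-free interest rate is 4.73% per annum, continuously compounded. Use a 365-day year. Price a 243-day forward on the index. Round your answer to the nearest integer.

F = S·e^((r − q)T) = 36850 · e^((0.0473 − 0.0156) × 243/365)
= 36850 · e^0.021104 = 36850 × 1.021328
F = 37,636

37,636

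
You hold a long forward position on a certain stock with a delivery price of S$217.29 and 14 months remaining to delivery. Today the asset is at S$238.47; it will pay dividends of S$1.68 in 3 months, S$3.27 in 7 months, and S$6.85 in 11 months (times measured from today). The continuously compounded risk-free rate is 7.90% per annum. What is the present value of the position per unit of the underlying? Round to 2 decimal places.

S$29.17

PV(remaining dividends) I = 1.68·e^(−0.0790·3/12) + 3.27·e^(−0.0790·7/12) + 6.85·e^(−0.0790·11/12) = 11.1414
Current forward F = (S − I)·e^(rT) = (238.47 − 11.1414)·e^(0.0790·14/12) = 227.3286 × 1.096548 = 249.2767
Value (long) = (F − K)·e^(−rT) = (249.2767 − 217.29) × 0.911953 = 29.1704
Value = S$29.17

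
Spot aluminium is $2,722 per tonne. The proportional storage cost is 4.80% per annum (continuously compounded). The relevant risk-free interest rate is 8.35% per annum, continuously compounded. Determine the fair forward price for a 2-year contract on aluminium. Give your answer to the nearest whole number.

Net carry = r + u − y = 0.0835 + 0.0480 − 0.0000 = 0.1315
F = S·e^((r+u−y)T) = 2722 · e^(0.1315 × 2) = 2722 · e^0.263000
= 2722 × 1.300827 = $3,541 per tonne

$3,541 per tonne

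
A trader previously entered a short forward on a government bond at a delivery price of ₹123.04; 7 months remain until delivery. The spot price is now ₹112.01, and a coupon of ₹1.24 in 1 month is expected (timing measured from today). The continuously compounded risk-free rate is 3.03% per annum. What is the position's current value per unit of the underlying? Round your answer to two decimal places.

PV(remaining coupons) I = 1.24·e^(−0.0303·1/12) = 1.2369
Current forward F = (S − I)·e^(rT) = (112.01 − 1.2369)·e^(0.0303·7/12) = 110.7731 × 1.017832 = 112.7484
Value (long) = (F − K)·e^(−rT) = (112.7484 − 123.04) × 0.982480 = -10.1113
Short position value = −(long value) = ₹10.11

₹10.11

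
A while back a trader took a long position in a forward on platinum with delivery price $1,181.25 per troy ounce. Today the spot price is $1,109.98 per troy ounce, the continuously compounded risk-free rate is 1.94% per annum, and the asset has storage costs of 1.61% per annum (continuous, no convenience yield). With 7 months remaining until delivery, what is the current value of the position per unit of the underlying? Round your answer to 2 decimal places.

-$47.50 per troy ounce

Current fair forward for the remaining 7 months: F = S·e^((r + u)·T), (r + u) = 0.0194 + 0.0161 = 0.0355
F = 1109.98 · e^(0.0355 × 7/12) = 1109.98 × 1.02092424 = 1133.2055
Value of long forward = (F − K)·e^(−rT) = (1133.2055 − 1181.25) · e^(−0.0194·7/12)
= -48.0445 × 0.98874713 = -47.50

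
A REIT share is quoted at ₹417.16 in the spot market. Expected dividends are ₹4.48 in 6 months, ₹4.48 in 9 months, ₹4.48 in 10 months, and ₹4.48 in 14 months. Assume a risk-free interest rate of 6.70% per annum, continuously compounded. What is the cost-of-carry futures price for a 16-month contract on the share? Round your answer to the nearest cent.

₹437.58

PV(dividends) I = 4.48·e^(−0.0670·6/12) + 4.48·e^(−0.0670·9/12) + 4.48·e^(−0.0670·10/12) + 4.48·e^(−0.0670·14/12)
I = 4.3324 + 4.2604 + 4.2367 + 4.1432 = 16.9727
F = (S − I)·e^(rT) = (417.16 − 16.9727) · e^(0.0670·16/12)
= 400.1873 · e^0.089333 = 400.1873 × 1.093445 = ₹437.58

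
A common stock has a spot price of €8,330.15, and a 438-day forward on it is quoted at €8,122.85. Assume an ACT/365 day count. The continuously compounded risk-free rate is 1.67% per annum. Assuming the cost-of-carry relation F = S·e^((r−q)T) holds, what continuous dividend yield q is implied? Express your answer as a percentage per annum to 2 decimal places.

From F = S·e^((r−q)T): (r − q) = ln(F/S)/T
ln(8122.85/8330.15) = ln(0.975114) = -0.025201
(r − q) = -0.025201 / (438/365) = -0.021001
q = r − ln(F/S)/T = 0.0167 + 0.021001 = 0.037701
q = 3.77%

3.77%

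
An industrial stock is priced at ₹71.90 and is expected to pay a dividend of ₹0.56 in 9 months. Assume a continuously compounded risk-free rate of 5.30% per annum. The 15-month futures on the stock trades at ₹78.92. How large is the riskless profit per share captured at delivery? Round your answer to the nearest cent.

₹2.67 per share

PV(dividends) I = 0.56·e^(−0.0530·9/12) = 0.5382
Fair futures F* = (S − I)·e^(rT) = (71.90 − 0.5382)·e^0.066250 = 71.3618 × 1.068494 = 76.2497
Market ₹78.92 > fair 76.2497: forward overpriced → cash-and-carry (borrow at r, buy the stock and collect the dividends, short the forward).
Profit at T = |F_mkt − F*| = |78.92 − 76.2497| = ₹2.67 per share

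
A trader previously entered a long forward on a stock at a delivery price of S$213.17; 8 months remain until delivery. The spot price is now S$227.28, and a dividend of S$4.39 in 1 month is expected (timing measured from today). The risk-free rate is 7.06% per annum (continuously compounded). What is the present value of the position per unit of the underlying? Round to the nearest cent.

S$19.55

PV(remaining dividends) I = 4.39·e^(−0.0706·1/12) = 4.3642
Current forward F = (S − I)·e^(rT) = (227.28 − 4.3642)·e^(0.0706·8/12) = 222.9158 × 1.048192 = 233.6586
Value (long) = (F − K)·e^(−rT) = (233.6586 − 213.17) × 0.954024 = 19.5466
Value = S$19.55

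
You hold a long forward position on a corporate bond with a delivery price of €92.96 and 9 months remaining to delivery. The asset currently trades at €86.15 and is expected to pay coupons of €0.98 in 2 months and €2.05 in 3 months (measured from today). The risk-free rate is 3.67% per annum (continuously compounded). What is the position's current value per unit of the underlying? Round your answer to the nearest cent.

-€7.29

PV(remaining coupons) I = 0.98·e^(−0.0367·2/12) + 2.05·e^(−0.0367·3/12) = 3.0053
Current forward F = (S − I)·e^(rT) = (86.15 − 3.0053)·e^(0.0367·9/12) = 83.1447 × 1.027907 = 85.4650
Value (long) = (F − K)·e^(−rT) = (85.4650 − 92.96) × 0.972850 = -7.2915
Value = -€7.29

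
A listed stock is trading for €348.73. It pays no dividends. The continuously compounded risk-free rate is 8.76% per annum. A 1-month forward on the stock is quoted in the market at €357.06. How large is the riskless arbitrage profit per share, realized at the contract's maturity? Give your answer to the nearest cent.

€5.77 per share

Fair forward: F* = S·e^(carry·T), with carry = r = 0.0876
F* = 348.73 · e^(0.0876 × 1/12) = 348.73 · e^0.007300 = 348.73 × 1.007327 = €351.2851
Market €357.06 > fair €351.2851: forward overpriced → cash-and-carry (buy spot, short the forward).
At maturity, profit = |F_mkt − F*| = |357.06 − 351.2851| = €5.77 per share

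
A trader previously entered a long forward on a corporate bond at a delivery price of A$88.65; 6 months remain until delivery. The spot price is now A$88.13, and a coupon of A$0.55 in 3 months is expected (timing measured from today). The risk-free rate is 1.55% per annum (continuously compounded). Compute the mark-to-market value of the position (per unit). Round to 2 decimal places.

PV(remaining coupons) I = 0.55·e^(−0.0155·3/12) = 0.5479
Current forward F = (S − I)·e^(rT) = (88.13 − 0.5479)·e^(0.0155·6/12) = 87.5821 × 1.007780 = 88.2635
Value (long) = (F − K)·e^(−rT) = (88.2635 − 88.65) × 0.992280 = -0.3835
Value = -A$0.38

-A$0.38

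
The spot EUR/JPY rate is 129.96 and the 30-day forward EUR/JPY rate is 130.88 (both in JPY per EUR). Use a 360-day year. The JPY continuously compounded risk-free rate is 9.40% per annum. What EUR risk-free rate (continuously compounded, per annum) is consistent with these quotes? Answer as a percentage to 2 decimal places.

0.94%

F = S·e^((r_JPY − r_EUR)T) ⇒ r_EUR = r_JPY − ln(F/S)/T
ln(130.88/129.96) = 0.007054; /(30/360) = 0.084648
r_EUR = 0.0940 − 0.084648 = 0.009352
r_EUR = 0.94%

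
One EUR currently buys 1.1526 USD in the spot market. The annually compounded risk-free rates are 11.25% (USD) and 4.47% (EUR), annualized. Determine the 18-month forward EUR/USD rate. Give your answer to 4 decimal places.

By covered interest parity, F = S · (1+r_USD)^T / (1+r_EUR)^T
= 1.1526 × 1.173411 / 1.067794 = 1.1526 × 1.098911
F = 1.2666 USD per EUR

1.2666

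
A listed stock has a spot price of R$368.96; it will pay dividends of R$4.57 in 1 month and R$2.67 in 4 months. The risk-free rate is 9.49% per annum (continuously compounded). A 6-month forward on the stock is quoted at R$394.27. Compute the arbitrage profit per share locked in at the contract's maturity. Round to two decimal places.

R$14.85 per share

PV(dividends) I = 4.57·e^(−0.0949·1/12) + 2.67·e^(−0.0949·4/12) = 7.1209
Fair forward F* = (S − I)·e^(rT) = (368.96 − 7.1209)·e^0.047450 = 361.8391 × 1.048594 = 379.4223
Market R$394.27 > fair 379.4223: forward overpriced → cash-and-carry (borrow at r, buy the stock and collect the dividends, short the forward).
Profit at T = |F_mkt − F*| = |394.27 − 379.4223| = R$14.85 per share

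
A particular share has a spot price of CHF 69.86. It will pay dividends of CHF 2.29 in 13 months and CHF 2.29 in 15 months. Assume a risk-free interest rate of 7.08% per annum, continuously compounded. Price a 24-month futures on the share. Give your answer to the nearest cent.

CHF 75.63

PV(dividends) I = 2.29·e^(−0.0708·13/12) + 2.29·e^(−0.0708·15/12)
I = 2.1209 + 2.0960 = 4.2169
F = (S − I)·e^(rT) = (69.86 − 4.2169) · e^(0.0708·24/12)
= 65.6431 · e^0.141600 = 65.6431 × 1.152116 = CHF 75.63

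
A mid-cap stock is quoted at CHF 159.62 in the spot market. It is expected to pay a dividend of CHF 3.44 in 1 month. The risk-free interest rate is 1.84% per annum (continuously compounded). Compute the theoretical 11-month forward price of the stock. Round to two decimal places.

CHF 158.84

PV(dividends) I = 3.44·e^(−0.0184·1/12)
I = 3.4347
F = (S − I)·e^(rT) = (159.62 − 3.4347) · e^(0.0184·11/12)
= 156.1853 · e^0.016867 = 156.1853 × 1.017010 = CHF 158.84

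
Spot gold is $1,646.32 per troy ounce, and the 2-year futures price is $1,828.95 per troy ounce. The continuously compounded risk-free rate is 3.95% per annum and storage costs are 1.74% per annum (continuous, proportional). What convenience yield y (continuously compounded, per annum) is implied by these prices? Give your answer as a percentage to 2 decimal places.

0.43%

F = S·e^((r+u−y)T) ⇒ (r+u−y) = ln(F/S)/T
ln(1828.95/1646.32) = 0.105200; /T ⇒ 0.052600
y = r + u − ln(F/S)/T = 0.0395 + 0.0174 − 0.052600 = 0.004300
y = 0.43%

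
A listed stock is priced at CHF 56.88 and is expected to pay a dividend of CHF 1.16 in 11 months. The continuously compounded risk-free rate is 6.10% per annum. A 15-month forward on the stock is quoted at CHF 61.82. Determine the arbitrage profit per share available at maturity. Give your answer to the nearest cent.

PV(dividends) I = 1.16·e^(−0.0610·11/12) = 1.0969
Fair forward F* = (S − I)·e^(rT) = (56.88 − 1.0969)·e^0.076250 = 55.7831 × 1.079232 = 60.2029
Market CHF 61.82 > fair 60.2029: forward overpriced → cash-and-carry (borrow at r, buy the stock and collect the dividends, short the forward).
Profit at T = |F_mkt − F*| = |61.82 − 60.2029| = CHF 1.62 per share

CHF 1.62 per share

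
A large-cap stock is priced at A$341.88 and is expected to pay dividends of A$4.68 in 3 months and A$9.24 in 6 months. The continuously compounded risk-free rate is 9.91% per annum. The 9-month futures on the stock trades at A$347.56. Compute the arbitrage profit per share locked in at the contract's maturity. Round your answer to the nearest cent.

A$6.31 per share

PV(dividends) I = 4.68·e^(−0.0991·3/12) + 9.24·e^(−0.0991·6/12) = 13.3588
Fair futures F* = (S − I)·e^(rT) = (341.88 − 13.3588)·e^0.074325 = 328.5212 × 1.077157 = 353.8689
Market A$347.56 < fair 353.8689: forward underpriced → reverse cash-and-carry (short the stock, invest proceeds at r, pay the dividends, go long the forward).
Profit at T = |F_mkt − F*| = |347.56 − 353.8689| = A$6.31 per share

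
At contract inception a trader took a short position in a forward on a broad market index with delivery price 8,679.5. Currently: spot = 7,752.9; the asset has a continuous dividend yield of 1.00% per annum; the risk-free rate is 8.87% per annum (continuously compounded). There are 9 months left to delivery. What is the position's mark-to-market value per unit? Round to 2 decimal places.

Current fair forward for the remaining 9 months: F = S·e^((r − q)·T), (r − q) = 0.0887 − 0.0100 = 0.0787
F = 7752.9 · e^(0.0787 × 9/12) = 7752.9 × 1.06080176 = 8224.2900
Value of long forward = (F − K)·e^(−rT) = (8224.2900 − 8679.5) · e^(−0.0887·9/12)
= -455.2100 × 0.93563952 = -425.91
Short position value = −(long value) = 425.91

425.91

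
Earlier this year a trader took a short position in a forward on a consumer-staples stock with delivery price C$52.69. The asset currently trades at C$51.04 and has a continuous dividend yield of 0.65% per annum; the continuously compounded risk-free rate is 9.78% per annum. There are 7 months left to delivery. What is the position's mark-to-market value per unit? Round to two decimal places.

-C$1.08

Current fair forward for the remaining 7 months: F = S·e^((r − q)·T), (r − q) = 0.0978 − 0.0065 = 0.0913
F = 51.04 · e^(0.0913 × 7/12) = 51.04 × 1.054702 = 53.8320
Value of long forward = (F − K)·e^(−rT) = (53.8320 − 52.69) · e^(−0.0978·7/12)
= 1.1420 × 0.944547 = 1.08
Short position value = −(long value) = -C$1.08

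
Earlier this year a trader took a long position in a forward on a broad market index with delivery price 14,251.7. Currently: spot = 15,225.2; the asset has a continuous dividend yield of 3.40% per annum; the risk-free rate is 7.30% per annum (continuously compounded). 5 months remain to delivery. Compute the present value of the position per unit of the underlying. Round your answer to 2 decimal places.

1186.29

Current fair forward for the remaining 5 months: F = S·e^((r − q)·T), (r − q) = 0.0730 − 0.0340 = 0.0390
F = 15225.2 · e^(0.0390 × 5/12) = 15225.2 × 1.01638275 = 15474.6306
Value of long forward = (F − K)·e^(−rT) = (15474.6306 − 14251.7) · e^(−0.0730·5/12)
= 1222.9306 × 0.97004127 = 1186.29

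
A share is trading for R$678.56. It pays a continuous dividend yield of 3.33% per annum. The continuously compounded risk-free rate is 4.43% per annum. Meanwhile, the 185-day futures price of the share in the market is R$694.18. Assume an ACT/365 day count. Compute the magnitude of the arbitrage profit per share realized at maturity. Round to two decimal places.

R$11.83 per share

Fair futures: F* = S·e^(carry·T), with carry = (r − q) = 0.0443 − 0.0333 = 0.0110
F* = 678.56 · e^(0.0110 × 185/365) = 678.56 · e^0.005575 = 678.56 × 1.005591 = R$682.3538
Market R$694.18 > fair R$682.3538: forward overpriced → cash-and-carry (buy spot, short the forward).
At maturity, profit = |F_mkt − F*| = |694.18 − 682.3538| = R$11.83 per share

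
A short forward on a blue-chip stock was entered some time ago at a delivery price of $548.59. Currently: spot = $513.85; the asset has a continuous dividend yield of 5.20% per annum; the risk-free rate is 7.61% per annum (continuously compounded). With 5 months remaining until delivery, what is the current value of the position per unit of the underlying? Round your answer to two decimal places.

Current fair forward for the remaining 5 months: F = S·e^((r − q)·T), (r − q) = 0.0761 − 0.0520 = 0.0241
F = 513.85 · e^(0.0241 × 5/12) = 513.85 × 1.010092 = 519.0358
Value of long forward = (F − K)·e^(−rT) = (519.0358 − 548.59) · e^(−0.0761·5/12)
= -29.5542 × 0.968789 = -28.63
Short position value = −(long value) = $28.63

$28.63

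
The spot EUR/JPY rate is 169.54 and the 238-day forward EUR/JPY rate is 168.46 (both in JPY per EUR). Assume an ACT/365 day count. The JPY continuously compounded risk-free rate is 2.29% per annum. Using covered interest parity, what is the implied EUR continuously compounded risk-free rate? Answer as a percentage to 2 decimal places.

F = S·e^((r_JPY − r_EUR)T) ⇒ r_EUR = r_JPY − ln(F/S)/T
ln(168.46/169.54) = -0.006391; /(238/365) = -0.009801
r_EUR = 0.0229 + 0.009801 = 0.032701
r_EUR = 3.27%

3.27%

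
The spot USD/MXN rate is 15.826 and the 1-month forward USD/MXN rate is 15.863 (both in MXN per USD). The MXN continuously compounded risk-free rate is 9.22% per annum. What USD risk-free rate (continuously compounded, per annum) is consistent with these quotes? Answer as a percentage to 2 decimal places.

6.42%

F = S·e^((r_MXN − r_USD)T) ⇒ r_USD = r_MXN − ln(F/S)/T
ln(15.863/15.826) = 0.002335; /(1/12) = 0.028020
r_USD = 0.0922 − 0.028020 = 0.064180
r_USD = 6.42%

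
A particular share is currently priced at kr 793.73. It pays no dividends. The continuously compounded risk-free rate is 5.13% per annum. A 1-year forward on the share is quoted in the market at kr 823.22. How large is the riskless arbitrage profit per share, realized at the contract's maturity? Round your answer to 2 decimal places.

Fair forward: F* = S·e^(carry·T), with carry = r = 0.0513
F* = 793.73 · e^(0.0513 × 1) = 793.73 · e^0.051300 = 793.73 × 1.052639 = kr 835.5112
Market kr 823.22 < fair kr 835.5112: forward underpriced → reverse cash-and-carry (short spot, go long the forward).
At maturity, profit = |F_mkt − F*| = |823.22 − 835.5112| = kr 12.29 per share

kr 12.29 per share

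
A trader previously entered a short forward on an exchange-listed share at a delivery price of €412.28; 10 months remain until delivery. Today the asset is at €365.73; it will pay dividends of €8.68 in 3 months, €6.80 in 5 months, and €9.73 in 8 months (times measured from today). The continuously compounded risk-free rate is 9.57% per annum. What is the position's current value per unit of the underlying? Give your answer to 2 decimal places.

PV(remaining dividends) I = 8.68·e^(−0.0957·3/12) + 6.80·e^(−0.0957·5/12) + 9.73·e^(−0.0957·8/12) = 24.1376
Current forward F = (S − I)·e^(rT) = (365.73 − 24.1376)·e^(0.0957·10/12) = 341.5924 × 1.083016 = 369.9500
Value (long) = (F − K)·e^(−rT) = (369.9500 − 412.28) × 0.923347 = -39.0853
Short position value = −(long value) = €39.09

€39.09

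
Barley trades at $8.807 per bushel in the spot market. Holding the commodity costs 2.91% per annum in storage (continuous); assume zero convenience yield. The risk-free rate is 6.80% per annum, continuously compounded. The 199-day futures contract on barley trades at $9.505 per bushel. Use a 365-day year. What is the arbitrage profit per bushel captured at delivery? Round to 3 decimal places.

$0.219 per bushel

Fair futures: F* = S·e^(carry·T), with carry = (r + u) = 0.0680 + 0.0291 = 0.0971
F* = 8.807 · e^(0.0971 × 199/365) = 8.807 · e^0.052939 = 8.807 × 1.054365 = $9.2858
Market $9.505 > fair $9.2858: forward overpriced → cash-and-carry (buy spot, short the forward).
At maturity, profit = |F_mkt − F*| = |9.505 − 9.2858| = $0.219 per bushel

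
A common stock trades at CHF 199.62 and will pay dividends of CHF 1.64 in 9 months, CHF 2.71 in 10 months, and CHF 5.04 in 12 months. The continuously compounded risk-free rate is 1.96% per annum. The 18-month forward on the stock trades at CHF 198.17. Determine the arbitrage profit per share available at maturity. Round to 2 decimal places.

PV(dividends) I = 1.64·e^(−0.0196·9/12) + 2.71·e^(−0.0196·10/12) + 5.04·e^(−0.0196·12/12) = 9.2243
Fair forward F* = (S − I)·e^(rT) = (199.62 − 9.2243)·e^0.029400 = 190.3957 × 1.029836 = 196.0763
Market CHF 198.17 > fair 196.0763: forward overpriced → cash-and-carry (borrow at r, buy the stock and collect the dividends, short the forward).
Profit at T = |F_mkt − F*| = |198.17 − 196.0763| = CHF 2.09 per share

CHF 2.09 per share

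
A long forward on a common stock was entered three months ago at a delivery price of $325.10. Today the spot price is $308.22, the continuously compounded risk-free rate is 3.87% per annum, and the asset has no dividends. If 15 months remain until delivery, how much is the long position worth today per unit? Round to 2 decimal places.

-$1.53

Current fair forward for the remaining 15 months: F = S·e^(r·T), r = 0.0387
F = 308.22 · e^(0.0387 × 15/12) = 308.22 × 1.049564 = 323.4966
Value of long forward = (F − K)·e^(−rT) = (323.4966 − 325.10) · e^(−0.0387·15/12)
= -1.6034 × 0.952776 = -1.53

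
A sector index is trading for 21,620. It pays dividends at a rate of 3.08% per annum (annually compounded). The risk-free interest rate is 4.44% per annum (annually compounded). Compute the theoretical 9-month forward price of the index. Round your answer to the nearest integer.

21,834

F = S · (1+r)^T / (1+q)^T
= 21620 × 1.033119 / 1.023012 = 21620 × 1.009880
F = 21,834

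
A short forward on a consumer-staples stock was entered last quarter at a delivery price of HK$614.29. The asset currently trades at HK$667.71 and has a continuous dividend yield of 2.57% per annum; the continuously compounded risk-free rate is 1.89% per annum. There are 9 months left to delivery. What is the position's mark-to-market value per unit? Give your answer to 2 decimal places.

-HK$49.32

Current fair forward for the remaining 9 months: F = S·e^((r − q)·T), (r − q) = 0.0189 − 0.0257 = -0.0068
F = 667.71 · e^(-0.0068 × 9/12) = 667.71 × 0.994913 = 664.3134
Value of long forward = (F − K)·e^(−rT) = (664.3134 − 614.29) · e^(−0.0189·9/12)
= 50.0234 × 0.985925 = 49.32
Short position value = −(long value) = -HK$49.32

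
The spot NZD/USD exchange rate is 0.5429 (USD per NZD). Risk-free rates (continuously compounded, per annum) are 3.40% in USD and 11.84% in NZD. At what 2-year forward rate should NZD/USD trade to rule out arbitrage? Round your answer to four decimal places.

F = S·e^((r_USD − r_NZD)T) = 0.5429 · e^((0.0340 − 0.1184) × 2)
= 0.5429 · e^-0.168800 = 0.5429 × 0.844678
F = 0.4586 USD per NZD

0.4586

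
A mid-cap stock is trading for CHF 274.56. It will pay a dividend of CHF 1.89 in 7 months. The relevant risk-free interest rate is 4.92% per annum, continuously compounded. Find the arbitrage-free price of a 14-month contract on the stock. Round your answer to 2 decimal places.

PV(dividends) I = 1.89·e^(−0.0492·7/12)
I = 1.8365
F = (S − I)·e^(rT) = (274.56 − 1.8365) · e^(0.0492·14/12)
= 272.7235 · e^0.057400 = 272.7235 × 1.059079 = CHF 288.84

CHF 288.84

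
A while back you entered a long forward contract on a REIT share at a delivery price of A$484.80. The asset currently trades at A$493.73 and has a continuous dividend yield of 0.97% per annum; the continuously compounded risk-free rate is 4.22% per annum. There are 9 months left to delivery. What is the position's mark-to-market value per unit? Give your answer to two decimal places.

Current fair forward for the remaining 9 months: F = S·e^((r − q)·T), (r − q) = 0.0422 − 0.0097 = 0.0325
F = 493.73 · e^(0.0325 × 9/12) = 493.73 × 1.024674 = 505.9123
Value of long forward = (F − K)·e^(−rT) = (505.9123 − 484.80) · e^(−0.0422·9/12)
= 21.1123 × 0.968846 = 20.45

A$20.45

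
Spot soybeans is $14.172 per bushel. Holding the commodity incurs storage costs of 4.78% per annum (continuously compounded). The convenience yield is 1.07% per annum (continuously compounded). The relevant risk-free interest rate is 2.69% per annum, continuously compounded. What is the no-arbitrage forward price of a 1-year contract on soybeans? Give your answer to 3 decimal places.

Net carry = r + u − y = 0.0269 + 0.0478 − 0.0107 = 0.0640
F = S·e^((r+u−y)T) = 14.172 · e^(0.0640 × 12/12) = 14.172 · e^0.064000
= 14.172 × 1.066092 = $15.109 per bushel

$15.109 per bushel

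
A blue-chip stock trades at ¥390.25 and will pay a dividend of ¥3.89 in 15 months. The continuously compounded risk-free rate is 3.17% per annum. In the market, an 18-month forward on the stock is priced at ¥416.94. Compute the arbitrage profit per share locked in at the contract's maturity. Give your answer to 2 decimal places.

¥11.61 per share

PV(dividends) I = 3.89·e^(−0.0317·15/12) = 3.7389
Fair forward F* = (S − I)·e^(rT) = (390.25 − 3.7389)·e^0.047550 = 386.5111 × 1.048699 = 405.3338
Market ¥416.94 > fair 405.3338: forward overpriced → cash-and-carry (borrow at r, buy the stock and collect the dividends, short the forward).
Profit at T = |F_mkt − F*| = |416.94 − 405.3338| = ¥11.61 per share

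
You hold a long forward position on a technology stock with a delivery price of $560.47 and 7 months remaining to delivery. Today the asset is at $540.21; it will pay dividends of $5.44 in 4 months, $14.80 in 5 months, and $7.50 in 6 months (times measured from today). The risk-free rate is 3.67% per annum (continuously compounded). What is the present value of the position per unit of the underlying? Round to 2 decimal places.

PV(remaining dividends) I = 5.44·e^(−0.0367·4/12) + 14.80·e^(−0.0367·5/12) + 7.50·e^(−0.0367·6/12) = 27.3129
Current forward F = (S − I)·e^(rT) = (540.21 − 27.3129)·e^(0.0367·7/12) = 512.8971 × 1.021639 = 523.9957
Value (long) = (F − K)·e^(−rT) = (523.9957 − 560.47) × 0.978819 = -35.7017
Value = -$35.70

-$35.70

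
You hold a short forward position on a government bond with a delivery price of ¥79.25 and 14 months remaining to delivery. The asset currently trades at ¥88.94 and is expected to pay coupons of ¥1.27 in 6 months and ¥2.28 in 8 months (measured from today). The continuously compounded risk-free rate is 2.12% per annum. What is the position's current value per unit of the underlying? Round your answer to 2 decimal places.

-¥8.12

PV(remaining coupons) I = 1.27·e^(−0.0212·6/12) + 2.28·e^(−0.0212·8/12) = 3.5046
Current forward F = (S − I)·e^(rT) = (88.94 − 3.5046)·e^(0.0212·14/12) = 85.4354 × 1.025042 = 87.5749
Value (long) = (F − K)·e^(−rT) = (87.5749 − 79.25) × 0.975570 = 8.1215
Short position value = −(long value) = -¥8.12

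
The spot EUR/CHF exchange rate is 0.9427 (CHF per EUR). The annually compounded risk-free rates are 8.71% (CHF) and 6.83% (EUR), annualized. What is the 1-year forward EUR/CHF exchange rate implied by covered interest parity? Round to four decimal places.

0.9593

By covered interest parity, F = S · (1+r_CHF)^T / (1+r_EUR)^T
= 0.9427 × 1.087100 / 1.068300 = 0.9427 × 1.017598
F = 0.9593 CHF per EUR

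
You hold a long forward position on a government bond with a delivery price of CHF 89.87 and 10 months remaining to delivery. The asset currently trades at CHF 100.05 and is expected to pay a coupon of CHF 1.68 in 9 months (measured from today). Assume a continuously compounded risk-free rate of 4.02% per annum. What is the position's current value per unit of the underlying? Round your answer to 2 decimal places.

CHF 11.51

PV(remaining coupons) I = 1.68·e^(−0.0402·9/12) = 1.6301
Current forward F = (S − I)·e^(rT) = (100.05 − 1.6301)·e^(0.0402·10/12) = 98.4199 × 1.034067 = 101.7728
Value (long) = (F − K)·e^(−rT) = (101.7728 − 89.87) × 0.967055 = 11.5107
Value = CHF 11.51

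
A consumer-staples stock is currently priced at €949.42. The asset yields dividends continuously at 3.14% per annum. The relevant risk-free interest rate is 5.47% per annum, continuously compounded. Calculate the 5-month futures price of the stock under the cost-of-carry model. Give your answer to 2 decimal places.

€958.68

F = S·e^((r − q)T) = 949.42 · e^((0.0547 − 0.0314) × 5/12)
= 949.42 · e^0.009708 = 949.42 × 1.009755
F = €958.68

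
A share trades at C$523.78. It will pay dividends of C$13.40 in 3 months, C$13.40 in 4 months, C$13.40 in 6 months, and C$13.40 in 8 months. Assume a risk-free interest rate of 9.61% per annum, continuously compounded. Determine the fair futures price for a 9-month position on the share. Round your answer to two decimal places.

PV(dividends) I = 13.40·e^(−0.0961·3/12) + 13.40·e^(−0.0961·4/12) + 13.40·e^(−0.0961·6/12) + 13.40·e^(−0.0961·8/12)
I = 13.0819 + 12.9776 + 12.7714 + 12.5684 = 51.3993
F = (S − I)·e^(rT) = (523.78 − 51.3993) · e^(0.0961·9/12)
= 472.3807 · e^0.072075 = 472.3807 × 1.074736 = C$507.68

C$507.68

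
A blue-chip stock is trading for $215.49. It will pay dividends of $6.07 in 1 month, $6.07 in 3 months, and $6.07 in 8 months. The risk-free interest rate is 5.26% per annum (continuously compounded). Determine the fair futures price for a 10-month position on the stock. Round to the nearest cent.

PV(dividends) I = 6.07·e^(−0.0526·1/12) + 6.07·e^(−0.0526·3/12) + 6.07·e^(−0.0526·8/12)
I = 6.0435 + 5.9907 + 5.8608 = 17.8950
F = (S − I)·e^(rT) = (215.49 − 17.8950) · e^(0.0526·10/12)
= 197.5950 · e^0.043833 = 197.5950 × 1.044808 = $206.45

$206.45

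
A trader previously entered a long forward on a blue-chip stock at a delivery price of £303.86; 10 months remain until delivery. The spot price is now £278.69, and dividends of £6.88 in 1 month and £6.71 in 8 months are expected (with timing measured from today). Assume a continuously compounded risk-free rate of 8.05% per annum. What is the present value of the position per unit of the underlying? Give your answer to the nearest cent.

-£18.65

PV(remaining dividends) I = 6.88·e^(−0.0805·1/12) + 6.71·e^(−0.0805·8/12) = 13.1934
Current forward F = (S − I)·e^(rT) = (278.69 − 13.1934)·e^(0.0805·10/12) = 265.4966 × 1.069385 = 283.9181
Value (long) = (F − K)·e^(−rT) = (283.9181 − 303.86) × 0.935117 = -18.6480
Value = -£18.65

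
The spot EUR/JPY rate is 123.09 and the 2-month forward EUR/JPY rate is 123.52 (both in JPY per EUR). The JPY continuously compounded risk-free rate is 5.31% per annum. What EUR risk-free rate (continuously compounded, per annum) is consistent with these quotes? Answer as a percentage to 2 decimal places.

F = S·e^((r_JPY − r_EUR)T) ⇒ r_EUR = r_JPY − ln(F/S)/T
ln(123.52/123.09) = 0.003487; /(2/12) = 0.020922
r_EUR = 0.0531 − 0.020922 = 0.032178
r_EUR = 3.22%

3.22%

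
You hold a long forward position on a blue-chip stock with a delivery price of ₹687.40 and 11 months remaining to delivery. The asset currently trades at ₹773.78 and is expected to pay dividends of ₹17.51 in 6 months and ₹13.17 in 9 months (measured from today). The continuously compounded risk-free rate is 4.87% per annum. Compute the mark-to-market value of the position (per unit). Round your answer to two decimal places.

₹86.61

PV(remaining dividends) I = 17.51·e^(−0.0487·6/12) + 13.17·e^(−0.0487·9/12) = 29.7864
Current forward F = (S − I)·e^(rT) = (773.78 − 29.7864)·e^(0.0487·11/12) = 743.9936 × 1.045653 = 777.9591
Value (long) = (F − K)·e^(−rT) = (777.9591 − 687.40) × 0.956340 = 86.6053
Value = ₹86.61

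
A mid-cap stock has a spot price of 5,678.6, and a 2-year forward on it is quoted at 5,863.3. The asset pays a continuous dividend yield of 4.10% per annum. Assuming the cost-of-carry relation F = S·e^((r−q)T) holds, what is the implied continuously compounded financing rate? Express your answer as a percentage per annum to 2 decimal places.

5.70%

From F = S·e^((r−q)T): (r − q) = ln(F/S)/T
ln(5863.3/5678.6) = ln(1.032526) = 0.032008
(r − q) = 0.032008 / (2) = 0.016004
r = ln(F/S)/T + q = 0.016004 + 0.0410 = 0.057004
r = 5.70%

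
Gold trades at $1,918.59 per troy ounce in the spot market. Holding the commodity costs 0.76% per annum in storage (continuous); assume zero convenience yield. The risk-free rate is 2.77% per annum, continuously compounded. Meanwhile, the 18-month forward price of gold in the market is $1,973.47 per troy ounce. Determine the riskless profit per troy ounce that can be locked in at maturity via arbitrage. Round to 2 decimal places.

$49.45 per troy ounce

Fair forward: F* = S·e^(carry·T), with carry = (r + u) = 0.0277 + 0.0076 = 0.0353
F* = 1918.59 · e^(0.0353 × 18/12) = 1918.59 · e^0.05295000 = 1918.59 × 1.05437692 = $2022.9170
Market $1973.47 < fair $2022.9170: forward underpriced → reverse cash-and-carry (short spot, go long the forward).
At maturity, profit = |F_mkt − F*| = |1973.47 − 2022.9170| = $49.45 per troy ounce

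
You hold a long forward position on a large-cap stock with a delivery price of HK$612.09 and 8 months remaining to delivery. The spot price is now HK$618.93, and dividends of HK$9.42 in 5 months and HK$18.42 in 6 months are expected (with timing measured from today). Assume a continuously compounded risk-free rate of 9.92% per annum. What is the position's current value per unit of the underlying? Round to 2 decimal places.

PV(remaining dividends) I = 9.42·e^(−0.0992·5/12) + 18.42·e^(−0.0992·6/12) = 26.5672
Current forward F = (S − I)·e^(rT) = (618.93 − 26.5672)·e^(0.0992·8/12) = 592.3628 × 1.068369 = 632.8621
Value (long) = (F − K)·e^(−rT) = (632.8621 − 612.09) × 0.936006 = 19.4428
Value = HK$19.44

HK$19.44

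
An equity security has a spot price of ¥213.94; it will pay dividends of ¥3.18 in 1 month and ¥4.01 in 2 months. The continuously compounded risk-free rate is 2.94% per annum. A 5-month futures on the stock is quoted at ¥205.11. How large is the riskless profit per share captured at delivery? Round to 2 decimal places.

PV(dividends) I = 3.18·e^(−0.0294·1/12) + 4.01·e^(−0.0294·2/12) = 7.1626
Fair futures F* = (S − I)·e^(rT) = (213.94 − 7.1626)·e^0.012250 = 206.7774 × 1.012325 = 209.3259
Market ¥205.11 < fair 209.3259: forward underpriced → reverse cash-and-carry (short the stock, invest proceeds at r, pay the dividends, go long the forward).
Profit at T = |F_mkt − F*| = |205.11 − 209.3259| = ¥4.22 per share

¥4.22 per share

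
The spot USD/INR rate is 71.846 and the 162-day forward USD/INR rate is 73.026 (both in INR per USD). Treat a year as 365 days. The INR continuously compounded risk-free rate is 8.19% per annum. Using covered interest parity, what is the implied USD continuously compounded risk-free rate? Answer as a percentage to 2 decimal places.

F = S·e^((r_INR − r_USD)T) ⇒ r_USD = r_INR − ln(F/S)/T
ln(73.026/71.846) = 0.016291; /(162/365) = 0.036705
r_USD = 0.0819 − 0.036705 = 0.045195
r_USD = 4.52%

4.52%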